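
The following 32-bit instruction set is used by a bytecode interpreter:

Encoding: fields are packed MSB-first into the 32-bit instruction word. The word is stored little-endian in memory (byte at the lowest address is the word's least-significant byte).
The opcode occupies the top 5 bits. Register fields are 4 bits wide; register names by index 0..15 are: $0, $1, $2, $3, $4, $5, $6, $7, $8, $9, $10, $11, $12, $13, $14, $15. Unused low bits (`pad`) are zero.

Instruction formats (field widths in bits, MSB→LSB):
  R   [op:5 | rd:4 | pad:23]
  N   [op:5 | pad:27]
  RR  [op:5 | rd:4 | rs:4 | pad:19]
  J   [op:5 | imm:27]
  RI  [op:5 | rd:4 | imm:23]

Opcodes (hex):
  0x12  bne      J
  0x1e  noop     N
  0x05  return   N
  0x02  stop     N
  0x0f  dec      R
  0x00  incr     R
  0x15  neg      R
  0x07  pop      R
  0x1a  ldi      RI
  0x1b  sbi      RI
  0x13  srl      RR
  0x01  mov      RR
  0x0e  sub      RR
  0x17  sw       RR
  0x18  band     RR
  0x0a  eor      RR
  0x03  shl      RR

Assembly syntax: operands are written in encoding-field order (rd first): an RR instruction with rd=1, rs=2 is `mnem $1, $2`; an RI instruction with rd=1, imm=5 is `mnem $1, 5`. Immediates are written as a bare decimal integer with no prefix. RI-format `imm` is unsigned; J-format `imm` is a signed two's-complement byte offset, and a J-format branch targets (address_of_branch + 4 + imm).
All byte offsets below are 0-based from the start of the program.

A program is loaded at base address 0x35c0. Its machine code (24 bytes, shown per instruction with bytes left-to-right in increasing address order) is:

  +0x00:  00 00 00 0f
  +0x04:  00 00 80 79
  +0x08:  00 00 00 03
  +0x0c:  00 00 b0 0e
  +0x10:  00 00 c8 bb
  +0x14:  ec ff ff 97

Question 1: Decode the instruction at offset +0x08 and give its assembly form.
incr $6

+0x08: 00 00 00 03 ⇒ word 0x03000000 (little)
  opcode bits[31:27]=0x0: incr/R
  rd@[26:23]=0x6 ⇒ $6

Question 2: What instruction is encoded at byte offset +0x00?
[00] 00 00 00 0f → 0x0f000000
  op=0x0f000000>>27=0x1 ⇒ mov (RR)
  [26:23] rd=14 = $14
  [22:19] rs=0 = $0

mov $14, $0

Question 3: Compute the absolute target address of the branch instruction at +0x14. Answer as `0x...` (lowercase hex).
@+14  little-endian(ec ff ff 97) = 0x97ffffec
  op=0x97ffffec>>27=0x12 ⇒ bne (J)
  imm@[26:0]=0x7ffffec (s27→-20) ⇒ -20
  target = base 0x35c0 + off 0x14 + 4 + imm -20 = 0x35c4

0x35c4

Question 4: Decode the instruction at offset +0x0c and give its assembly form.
mov $13, $6

[0c] 00 00 b0 0e → 0x0eb00000
  top 5b → 0x1 → mov [RR]
  [26:23] rd=13 = $13
  [22:19] rs=6 = $6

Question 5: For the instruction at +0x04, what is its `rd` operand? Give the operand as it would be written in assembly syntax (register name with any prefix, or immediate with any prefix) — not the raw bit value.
off 0x04: read 00 00 80 79 as little → 0x79800000
  opcode bits[31:27]=0xf: dec/R
  rd: (w>>23)&0xf=0x3 → $3

$3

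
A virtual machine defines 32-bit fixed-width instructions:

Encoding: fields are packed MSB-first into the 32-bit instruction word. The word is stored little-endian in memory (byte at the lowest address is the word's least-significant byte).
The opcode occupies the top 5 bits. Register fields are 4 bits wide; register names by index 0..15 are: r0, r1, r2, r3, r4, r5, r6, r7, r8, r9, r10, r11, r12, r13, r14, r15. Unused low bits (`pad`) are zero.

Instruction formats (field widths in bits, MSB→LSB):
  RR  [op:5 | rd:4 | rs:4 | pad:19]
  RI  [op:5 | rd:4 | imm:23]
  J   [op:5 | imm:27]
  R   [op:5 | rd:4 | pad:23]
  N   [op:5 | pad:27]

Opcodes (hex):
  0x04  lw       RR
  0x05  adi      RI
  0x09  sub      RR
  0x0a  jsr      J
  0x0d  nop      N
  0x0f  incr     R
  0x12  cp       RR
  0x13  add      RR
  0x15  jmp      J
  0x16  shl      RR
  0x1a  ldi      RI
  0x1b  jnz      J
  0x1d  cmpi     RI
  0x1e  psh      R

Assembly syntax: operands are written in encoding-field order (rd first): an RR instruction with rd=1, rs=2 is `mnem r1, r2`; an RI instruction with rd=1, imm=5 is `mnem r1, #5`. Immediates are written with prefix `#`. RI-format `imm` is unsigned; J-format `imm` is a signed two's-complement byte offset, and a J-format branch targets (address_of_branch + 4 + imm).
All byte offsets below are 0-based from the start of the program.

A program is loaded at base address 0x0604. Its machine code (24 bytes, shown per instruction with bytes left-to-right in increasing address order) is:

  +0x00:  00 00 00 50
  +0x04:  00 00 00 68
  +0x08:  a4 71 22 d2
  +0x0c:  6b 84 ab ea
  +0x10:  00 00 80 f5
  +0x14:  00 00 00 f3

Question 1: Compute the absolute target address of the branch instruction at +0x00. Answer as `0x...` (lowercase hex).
0x0608

+0x00: 00 00 00 50 ⇒ word 0x50000000 (little)
  op=0x50000000>>27=0xa ⇒ jsr (J)
  imm@[26:0]=0x0 ⇒ #0
  target = base 0x0604 + off 0x00 + 4 + imm 0 = 0x0608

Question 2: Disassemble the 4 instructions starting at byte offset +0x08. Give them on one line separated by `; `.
@+08  little-endian(a4 71 22 d2) = 0xd22271a4
  opcode bits[31:27]=0x1a: ldi/RI
  rd@[26:23]=0x4 ⇒ r4
  imm@[22:0]=0x2271a4 ⇒ #2257316
@+0c  little-endian(6b 84 ab ea) = 0xeaab846b
  opcode bits[31:27]=0x1d: cmpi/RI
  rd@[26:23]=0x5 ⇒ r5
  imm@[22:0]=0x2b846b ⇒ #2851947
@+10  little-endian(00 00 80 f5) = 0xf5800000
  opcode bits[31:27]=0x1e: psh/R
  rd@[26:23]=0xb ⇒ r11
@+14  little-endian(00 00 00 f3) = 0xf3000000
  opcode bits[31:27]=0x1e: psh/R
  rd@[26:23]=0x6 ⇒ r6

ldi r4, #2257316; cmpi r5, #2851947; psh r11; psh r6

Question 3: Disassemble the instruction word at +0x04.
[04] 00 00 00 68 → 0x68000000
  opcode bits[31:27]=0xd: nop/N

nop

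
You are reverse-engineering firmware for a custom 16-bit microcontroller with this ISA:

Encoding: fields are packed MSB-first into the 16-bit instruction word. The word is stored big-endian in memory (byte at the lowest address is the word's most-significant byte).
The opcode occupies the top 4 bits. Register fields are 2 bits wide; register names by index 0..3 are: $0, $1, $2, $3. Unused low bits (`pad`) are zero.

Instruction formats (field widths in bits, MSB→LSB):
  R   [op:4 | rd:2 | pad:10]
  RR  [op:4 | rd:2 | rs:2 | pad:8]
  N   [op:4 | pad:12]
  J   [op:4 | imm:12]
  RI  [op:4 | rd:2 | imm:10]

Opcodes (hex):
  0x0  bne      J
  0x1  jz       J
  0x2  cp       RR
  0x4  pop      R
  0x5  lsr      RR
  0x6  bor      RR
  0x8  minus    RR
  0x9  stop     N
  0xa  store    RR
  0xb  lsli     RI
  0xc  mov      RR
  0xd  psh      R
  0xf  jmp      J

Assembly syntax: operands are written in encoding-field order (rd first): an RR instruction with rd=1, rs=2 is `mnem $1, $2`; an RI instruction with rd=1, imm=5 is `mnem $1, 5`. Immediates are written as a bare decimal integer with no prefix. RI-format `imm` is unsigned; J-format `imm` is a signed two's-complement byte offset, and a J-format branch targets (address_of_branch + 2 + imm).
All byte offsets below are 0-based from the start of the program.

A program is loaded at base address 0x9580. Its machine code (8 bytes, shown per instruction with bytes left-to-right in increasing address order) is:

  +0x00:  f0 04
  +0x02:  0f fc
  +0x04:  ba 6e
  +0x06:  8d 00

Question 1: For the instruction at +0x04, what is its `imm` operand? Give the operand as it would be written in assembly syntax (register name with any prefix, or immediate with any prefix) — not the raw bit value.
@+04  big-endian(ba 6e) = 0xba6e
  opcode bits[15:12]=0xb: lsli/RI
  rd@[11:10]=0x2 ⇒ $2
  imm@[9:0]=0x26e ⇒ 622

622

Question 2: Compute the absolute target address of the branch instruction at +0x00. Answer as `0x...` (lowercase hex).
off 0x00: read f0 04 as big → 0xf004
  op=0xf004>>12=0xf ⇒ jmp (J)
  imm@[11:0]=0x4 ⇒ 4
  target = base 0x9580 + off 0x00 + 2 + imm 4 = 0x9586

0x9586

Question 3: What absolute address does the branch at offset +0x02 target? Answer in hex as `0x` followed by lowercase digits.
0x9580

@+02  big-endian(0f fc) = 0x0ffc
  opcode bits[15:12]=0x0: bne/J
  imm@[11:0]=0xffc (s12→-4) ⇒ -4
  target = base 0x9580 + off 0x02 + 2 + imm -4 = 0x9580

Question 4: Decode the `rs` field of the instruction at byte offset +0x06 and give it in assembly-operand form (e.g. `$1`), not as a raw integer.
$1

@+06  big-endian(8d 00) = 0x8d00
  top 4b → 0x8 → minus [RR]
  rd@[11:10]=0x3 ⇒ $3
  rs@[9:8]=0x1 ⇒ $1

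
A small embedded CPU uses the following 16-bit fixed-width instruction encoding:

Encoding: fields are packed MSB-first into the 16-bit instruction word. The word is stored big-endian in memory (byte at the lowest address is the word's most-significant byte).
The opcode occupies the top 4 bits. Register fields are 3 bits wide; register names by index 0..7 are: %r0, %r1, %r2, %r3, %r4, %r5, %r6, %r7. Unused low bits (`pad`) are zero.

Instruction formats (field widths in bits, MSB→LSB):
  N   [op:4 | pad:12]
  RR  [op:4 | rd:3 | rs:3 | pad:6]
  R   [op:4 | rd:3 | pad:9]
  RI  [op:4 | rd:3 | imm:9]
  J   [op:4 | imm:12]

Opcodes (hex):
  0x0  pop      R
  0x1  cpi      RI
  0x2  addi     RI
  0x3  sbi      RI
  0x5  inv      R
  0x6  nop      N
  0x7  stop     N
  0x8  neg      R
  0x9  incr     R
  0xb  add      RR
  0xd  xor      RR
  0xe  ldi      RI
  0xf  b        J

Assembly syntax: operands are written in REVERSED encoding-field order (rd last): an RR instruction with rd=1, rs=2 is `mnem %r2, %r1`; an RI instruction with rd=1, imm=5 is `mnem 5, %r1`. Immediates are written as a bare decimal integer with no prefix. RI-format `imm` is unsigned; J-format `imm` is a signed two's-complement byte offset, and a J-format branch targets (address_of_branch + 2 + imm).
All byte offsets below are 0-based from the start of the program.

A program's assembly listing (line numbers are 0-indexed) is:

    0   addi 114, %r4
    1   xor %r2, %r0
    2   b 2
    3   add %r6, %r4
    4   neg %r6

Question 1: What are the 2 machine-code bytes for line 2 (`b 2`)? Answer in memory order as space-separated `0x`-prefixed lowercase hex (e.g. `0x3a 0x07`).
2. b fields op=0xf:4|imm=2:12 → word f002h → f0 02

0xf0 0x02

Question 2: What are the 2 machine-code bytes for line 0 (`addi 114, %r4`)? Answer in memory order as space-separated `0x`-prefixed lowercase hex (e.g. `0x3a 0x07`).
line 0 (addi): pack op=0x2:4|rd=4:3|imm=114:9 = 0x2872; big→ 28 72

0x28 0x72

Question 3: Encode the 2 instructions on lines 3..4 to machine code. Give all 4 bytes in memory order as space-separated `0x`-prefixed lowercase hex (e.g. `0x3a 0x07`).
0xb9 0x80 0x8c 0x00

3. add fields op=0xb:4|rd=4:3|rs=6:3|pad=0:6 → word b980h → b9 80
4. neg fields op=0x8:4|rd=6:3|pad=0:9 → word 8c00h → 8c 00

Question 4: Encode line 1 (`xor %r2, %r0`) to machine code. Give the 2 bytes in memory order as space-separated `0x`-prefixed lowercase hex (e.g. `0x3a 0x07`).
L1: xor op=0xd:4|rd=0:3|rs=2:3|pad=0:6 ⇒ 0xd080 ⇒ big d0 80

0xd0 0x80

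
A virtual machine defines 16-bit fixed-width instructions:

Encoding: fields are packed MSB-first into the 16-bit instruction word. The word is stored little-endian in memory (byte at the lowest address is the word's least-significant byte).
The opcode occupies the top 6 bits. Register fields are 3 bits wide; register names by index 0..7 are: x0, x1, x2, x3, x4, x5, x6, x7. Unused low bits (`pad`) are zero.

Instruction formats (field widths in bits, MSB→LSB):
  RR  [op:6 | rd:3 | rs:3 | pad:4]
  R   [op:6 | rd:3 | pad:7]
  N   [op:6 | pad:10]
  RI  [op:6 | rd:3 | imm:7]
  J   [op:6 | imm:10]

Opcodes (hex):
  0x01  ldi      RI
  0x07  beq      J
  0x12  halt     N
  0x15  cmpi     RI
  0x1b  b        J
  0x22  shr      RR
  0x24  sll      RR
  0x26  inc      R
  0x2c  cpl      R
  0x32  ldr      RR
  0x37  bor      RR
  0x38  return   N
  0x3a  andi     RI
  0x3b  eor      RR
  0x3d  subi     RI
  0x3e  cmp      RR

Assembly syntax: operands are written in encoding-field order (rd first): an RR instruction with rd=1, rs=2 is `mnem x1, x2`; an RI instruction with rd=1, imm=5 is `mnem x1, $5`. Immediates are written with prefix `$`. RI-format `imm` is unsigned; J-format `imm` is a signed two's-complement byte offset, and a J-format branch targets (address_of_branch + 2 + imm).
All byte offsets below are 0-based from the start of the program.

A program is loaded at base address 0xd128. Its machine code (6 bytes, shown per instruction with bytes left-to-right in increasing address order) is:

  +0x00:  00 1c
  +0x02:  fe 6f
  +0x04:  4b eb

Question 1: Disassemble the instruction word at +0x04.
[04] 4b eb → 0xeb4b
  top 6b → 0x3a → andi [RI]
  rd: (w>>7)&0x7=0x6 → x6
  imm: (w>>0)&0x7f=0x4b → $75

andi x6, $75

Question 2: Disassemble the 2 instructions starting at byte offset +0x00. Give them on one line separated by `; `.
+0x00: 00 1c ⇒ word 0x1c00 (little)
  top 6b → 0x7 → beq [J]
  imm: (w>>0)&0x3ff=0x0 → $0
+0x02: fe 6f ⇒ word 0x6ffe (little)
  top 6b → 0x1b → b [J]
  imm: (w>>0)&0x3ff=0x3fe (s10→-2) → $-2

beq $0; b $-2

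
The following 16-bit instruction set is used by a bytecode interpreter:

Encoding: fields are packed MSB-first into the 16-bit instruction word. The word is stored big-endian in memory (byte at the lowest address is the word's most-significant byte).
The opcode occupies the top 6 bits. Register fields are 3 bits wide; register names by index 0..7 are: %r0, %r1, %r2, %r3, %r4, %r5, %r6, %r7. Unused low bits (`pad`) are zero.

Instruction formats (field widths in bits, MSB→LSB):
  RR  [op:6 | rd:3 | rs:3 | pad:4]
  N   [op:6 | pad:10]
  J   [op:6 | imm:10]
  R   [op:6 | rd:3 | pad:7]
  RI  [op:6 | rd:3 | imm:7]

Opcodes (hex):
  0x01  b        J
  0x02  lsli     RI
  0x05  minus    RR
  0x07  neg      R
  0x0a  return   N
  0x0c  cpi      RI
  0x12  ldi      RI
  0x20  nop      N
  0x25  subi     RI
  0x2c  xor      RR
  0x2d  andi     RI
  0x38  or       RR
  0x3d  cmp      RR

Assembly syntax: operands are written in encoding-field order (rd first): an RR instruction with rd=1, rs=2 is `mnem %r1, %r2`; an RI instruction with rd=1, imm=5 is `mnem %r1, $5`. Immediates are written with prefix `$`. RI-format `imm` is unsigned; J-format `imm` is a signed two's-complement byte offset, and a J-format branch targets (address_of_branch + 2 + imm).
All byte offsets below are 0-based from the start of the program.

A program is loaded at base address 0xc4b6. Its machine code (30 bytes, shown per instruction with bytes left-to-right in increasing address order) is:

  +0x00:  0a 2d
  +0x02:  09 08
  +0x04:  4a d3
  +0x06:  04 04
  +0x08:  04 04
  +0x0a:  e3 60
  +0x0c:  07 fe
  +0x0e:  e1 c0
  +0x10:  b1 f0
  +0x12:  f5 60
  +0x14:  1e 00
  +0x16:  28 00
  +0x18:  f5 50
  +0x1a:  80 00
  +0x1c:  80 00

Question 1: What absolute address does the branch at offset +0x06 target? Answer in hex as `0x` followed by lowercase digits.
@+06  big-endian(04 04) = 0x0404
  top 6b → 0x1 → b [J]
  imm: (w>>0)&0x3ff=0x4 → $4
  target = base 0xc4b6 + off 0x06 + 2 + imm 4 = 0xc4c2

0xc4c2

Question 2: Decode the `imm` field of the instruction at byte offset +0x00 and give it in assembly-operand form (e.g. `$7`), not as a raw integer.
off 0x00: read 0a 2d as big → 0x0a2d
  op=0x0a2d>>10=0x2 ⇒ lsli (RI)
  rd@[9:7]=0x4 ⇒ %r4
  imm@[6:0]=0x2d ⇒ $45

$45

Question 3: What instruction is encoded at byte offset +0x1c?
nop

+0x1c: 80 00 ⇒ word 0x8000 (big)
  op=0x8000>>10=0x20 ⇒ nop (N)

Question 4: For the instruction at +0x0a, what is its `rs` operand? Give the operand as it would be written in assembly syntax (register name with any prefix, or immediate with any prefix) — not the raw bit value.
%r6

+0x0a: e3 60 ⇒ word 0xe360 (big)
  opcode bits[15:10]=0x38: or/RR
  [9:7] rd=6 = %r6
  [6:4] rs=6 = %r6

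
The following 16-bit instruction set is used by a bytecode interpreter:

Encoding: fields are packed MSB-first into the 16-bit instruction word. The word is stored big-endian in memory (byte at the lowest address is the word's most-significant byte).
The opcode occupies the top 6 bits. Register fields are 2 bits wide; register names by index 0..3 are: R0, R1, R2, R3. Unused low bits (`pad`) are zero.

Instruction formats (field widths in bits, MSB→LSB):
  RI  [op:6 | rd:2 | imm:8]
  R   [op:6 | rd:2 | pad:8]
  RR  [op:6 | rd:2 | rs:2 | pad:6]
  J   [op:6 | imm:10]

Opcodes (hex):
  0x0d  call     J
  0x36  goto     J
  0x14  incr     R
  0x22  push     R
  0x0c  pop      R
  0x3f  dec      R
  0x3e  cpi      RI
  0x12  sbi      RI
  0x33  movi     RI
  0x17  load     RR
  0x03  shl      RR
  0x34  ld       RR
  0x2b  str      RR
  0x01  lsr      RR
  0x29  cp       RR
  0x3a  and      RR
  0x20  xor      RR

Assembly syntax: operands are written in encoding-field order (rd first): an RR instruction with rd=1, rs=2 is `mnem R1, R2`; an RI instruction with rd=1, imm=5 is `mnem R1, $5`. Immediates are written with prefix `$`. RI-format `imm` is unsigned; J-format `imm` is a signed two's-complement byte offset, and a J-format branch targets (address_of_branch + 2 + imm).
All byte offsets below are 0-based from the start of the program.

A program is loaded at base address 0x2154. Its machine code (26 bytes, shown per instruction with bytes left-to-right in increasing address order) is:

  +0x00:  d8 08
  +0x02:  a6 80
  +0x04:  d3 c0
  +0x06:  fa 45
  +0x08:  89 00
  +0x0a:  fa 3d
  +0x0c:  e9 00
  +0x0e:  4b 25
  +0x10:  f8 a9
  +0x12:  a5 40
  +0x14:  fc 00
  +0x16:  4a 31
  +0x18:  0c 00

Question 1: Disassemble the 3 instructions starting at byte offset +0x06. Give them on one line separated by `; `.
off 0x06: read fa 45 as big → 0xfa45
  top 6b → 0x3e → cpi [RI]
  [9:8] rd=2 = R2
  [7:0] imm=69 = $69
off 0x08: read 89 00 as big → 0x8900
  top 6b → 0x22 → push [R]
  [9:8] rd=1 = R1
off 0x0a: read fa 3d as big → 0xfa3d
  top 6b → 0x3e → cpi [RI]
  [9:8] rd=2 = R2
  [7:0] imm=61 = $61

cpi R2, $69; push R1; cpi R2, $61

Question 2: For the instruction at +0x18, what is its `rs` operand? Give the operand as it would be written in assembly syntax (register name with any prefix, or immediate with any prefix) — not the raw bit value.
@+18  big-endian(0c 00) = 0x0c00
  opcode bits[15:10]=0x3: shl/RR
  [9:8] rd=0 = R0
  [7:6] rs=0 = R0

R0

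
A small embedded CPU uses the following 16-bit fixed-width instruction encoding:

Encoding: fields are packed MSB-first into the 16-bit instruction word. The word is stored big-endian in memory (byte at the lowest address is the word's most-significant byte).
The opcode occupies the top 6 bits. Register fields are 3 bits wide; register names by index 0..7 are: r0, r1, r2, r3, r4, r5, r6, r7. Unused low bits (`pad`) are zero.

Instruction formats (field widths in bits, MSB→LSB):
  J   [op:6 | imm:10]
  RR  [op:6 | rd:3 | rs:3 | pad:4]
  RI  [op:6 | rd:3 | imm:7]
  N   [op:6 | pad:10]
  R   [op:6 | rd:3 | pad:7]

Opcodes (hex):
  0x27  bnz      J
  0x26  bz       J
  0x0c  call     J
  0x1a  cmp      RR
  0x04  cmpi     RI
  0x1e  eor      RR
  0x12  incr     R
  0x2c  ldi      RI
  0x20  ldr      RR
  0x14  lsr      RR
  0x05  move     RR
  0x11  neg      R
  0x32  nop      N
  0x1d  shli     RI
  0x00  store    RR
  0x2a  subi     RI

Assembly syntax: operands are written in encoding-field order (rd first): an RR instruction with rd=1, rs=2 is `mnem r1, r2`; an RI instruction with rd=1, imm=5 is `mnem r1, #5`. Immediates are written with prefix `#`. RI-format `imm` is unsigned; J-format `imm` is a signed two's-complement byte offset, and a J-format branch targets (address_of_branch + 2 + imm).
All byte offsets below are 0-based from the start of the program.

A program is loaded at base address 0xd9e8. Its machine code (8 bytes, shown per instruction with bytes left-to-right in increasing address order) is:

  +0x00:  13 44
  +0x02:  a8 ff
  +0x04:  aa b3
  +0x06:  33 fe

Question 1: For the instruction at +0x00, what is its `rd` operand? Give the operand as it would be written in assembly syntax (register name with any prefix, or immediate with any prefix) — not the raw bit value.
off 0x00: read 13 44 as big → 0x1344
  opcode bits[15:10]=0x4: cmpi/RI
  rd: (w>>7)&0x7=0x6 → r6
  imm: (w>>0)&0x7f=0x44 → #68

r6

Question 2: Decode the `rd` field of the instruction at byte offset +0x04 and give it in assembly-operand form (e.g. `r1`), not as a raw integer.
r5

+0x04: aa b3 ⇒ word 0xaab3 (big)
  top 6b → 0x2a → subi [RI]
  rd@[9:7]=0x5 ⇒ r5
  imm@[6:0]=0x33 ⇒ #51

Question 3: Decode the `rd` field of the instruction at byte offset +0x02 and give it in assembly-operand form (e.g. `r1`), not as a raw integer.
r1

off 0x02: read a8 ff as big → 0xa8ff
  opcode bits[15:10]=0x2a: subi/RI
  [9:7] rd=1 = r1
  [6:0] imm=127 = #127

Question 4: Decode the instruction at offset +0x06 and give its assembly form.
[06] 33 fe → 0x33fe
  top 6b → 0xc → call [J]
  imm@[9:0]=0x3fe (s10→-2) ⇒ #-2

call #-2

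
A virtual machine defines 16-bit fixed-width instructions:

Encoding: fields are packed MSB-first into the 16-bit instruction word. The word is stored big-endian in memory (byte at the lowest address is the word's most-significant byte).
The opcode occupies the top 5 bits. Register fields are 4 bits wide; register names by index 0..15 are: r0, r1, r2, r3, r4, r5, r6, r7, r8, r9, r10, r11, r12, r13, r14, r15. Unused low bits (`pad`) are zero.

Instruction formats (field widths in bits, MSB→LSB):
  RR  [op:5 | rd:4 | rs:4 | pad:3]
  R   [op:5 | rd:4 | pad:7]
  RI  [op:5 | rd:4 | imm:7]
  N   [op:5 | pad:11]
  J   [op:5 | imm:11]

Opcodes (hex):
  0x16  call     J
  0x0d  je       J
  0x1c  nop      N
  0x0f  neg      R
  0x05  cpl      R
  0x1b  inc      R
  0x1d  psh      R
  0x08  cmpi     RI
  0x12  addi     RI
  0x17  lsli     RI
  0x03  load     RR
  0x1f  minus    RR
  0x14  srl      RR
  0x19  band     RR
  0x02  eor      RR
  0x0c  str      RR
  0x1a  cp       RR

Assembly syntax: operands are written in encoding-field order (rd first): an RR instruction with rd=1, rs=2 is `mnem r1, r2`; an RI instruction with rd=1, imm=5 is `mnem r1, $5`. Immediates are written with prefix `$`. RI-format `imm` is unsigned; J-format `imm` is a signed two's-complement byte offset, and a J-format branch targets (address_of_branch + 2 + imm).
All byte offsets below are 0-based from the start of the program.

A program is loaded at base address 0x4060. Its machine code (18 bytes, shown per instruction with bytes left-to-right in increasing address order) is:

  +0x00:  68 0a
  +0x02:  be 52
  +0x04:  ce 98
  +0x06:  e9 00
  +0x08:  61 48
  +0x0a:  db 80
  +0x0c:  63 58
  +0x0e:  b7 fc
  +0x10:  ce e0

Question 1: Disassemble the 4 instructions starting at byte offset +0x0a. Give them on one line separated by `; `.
+0x0a: db 80 ⇒ word 0xdb80 (big)
  op=0xdb80>>11=0x1b ⇒ inc (R)
  rd@[10:7]=0x7 ⇒ r7
+0x0c: 63 58 ⇒ word 0x6358 (big)
  op=0x6358>>11=0xc ⇒ str (RR)
  rd@[10:7]=0x6 ⇒ r6
  rs@[6:3]=0xb ⇒ r11
+0x0e: b7 fc ⇒ word 0xb7fc (big)
  op=0xb7fc>>11=0x16 ⇒ call (J)
  imm@[10:0]=0x7fc (s11→-4) ⇒ $-4
+0x10: ce e0 ⇒ word 0xcee0 (big)
  op=0xcee0>>11=0x19 ⇒ band (RR)
  rd@[10:7]=0xd ⇒ r13
  rs@[6:3]=0xc ⇒ r12

inc r7; str r6, r11; call $-4; band r13, r12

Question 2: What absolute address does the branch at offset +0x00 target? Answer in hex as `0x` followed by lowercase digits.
0x406c

+0x00: 68 0a ⇒ word 0x680a (big)
  opcode bits[15:11]=0xd: je/J
  [10:0] imm=10 = $10
  target = base 0x4060 + off 0x00 + 2 + imm 10 = 0x406c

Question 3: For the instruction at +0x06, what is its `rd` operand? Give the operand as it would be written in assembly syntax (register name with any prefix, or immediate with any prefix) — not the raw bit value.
off 0x06: read e9 00 as big → 0xe900
  top 5b → 0x1d → psh [R]
  [10:7] rd=2 = r2

r2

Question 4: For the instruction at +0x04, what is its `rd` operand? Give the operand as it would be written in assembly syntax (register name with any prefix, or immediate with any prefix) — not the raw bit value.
r13

off 0x04: read ce 98 as big → 0xce98
  opcode bits[15:11]=0x19: band/RR
  [10:7] rd=13 = r13
  [6:3] rs=3 = r3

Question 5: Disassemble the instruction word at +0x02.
lsli r12, $82

+0x02: be 52 ⇒ word 0xbe52 (big)
  opcode bits[15:11]=0x17: lsli/RI
  rd: (w>>7)&0xf=0xc → r12
  imm: (w>>0)&0x7f=0x52 → $82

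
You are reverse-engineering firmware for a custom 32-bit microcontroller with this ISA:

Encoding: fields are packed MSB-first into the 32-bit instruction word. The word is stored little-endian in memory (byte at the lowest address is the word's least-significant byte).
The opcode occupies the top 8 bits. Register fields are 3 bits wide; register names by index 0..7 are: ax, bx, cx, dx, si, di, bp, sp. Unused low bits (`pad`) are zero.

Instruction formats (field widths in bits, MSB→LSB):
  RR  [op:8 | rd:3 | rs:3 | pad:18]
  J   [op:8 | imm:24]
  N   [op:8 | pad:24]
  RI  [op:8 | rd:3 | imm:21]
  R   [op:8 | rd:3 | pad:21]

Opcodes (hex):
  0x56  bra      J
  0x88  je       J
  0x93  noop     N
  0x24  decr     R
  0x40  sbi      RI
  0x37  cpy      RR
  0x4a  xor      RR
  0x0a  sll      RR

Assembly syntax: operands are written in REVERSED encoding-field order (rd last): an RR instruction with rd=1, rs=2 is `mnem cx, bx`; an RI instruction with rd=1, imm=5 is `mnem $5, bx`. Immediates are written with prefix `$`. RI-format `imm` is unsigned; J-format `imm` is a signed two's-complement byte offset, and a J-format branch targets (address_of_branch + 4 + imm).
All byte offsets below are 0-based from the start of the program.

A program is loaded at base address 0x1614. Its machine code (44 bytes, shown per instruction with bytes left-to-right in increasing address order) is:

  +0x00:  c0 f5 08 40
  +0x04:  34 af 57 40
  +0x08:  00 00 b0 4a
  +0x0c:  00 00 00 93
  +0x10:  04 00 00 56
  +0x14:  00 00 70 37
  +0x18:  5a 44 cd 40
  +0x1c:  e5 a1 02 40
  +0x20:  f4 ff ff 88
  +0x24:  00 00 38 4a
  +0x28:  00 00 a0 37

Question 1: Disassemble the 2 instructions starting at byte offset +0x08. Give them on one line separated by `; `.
+0x08: 00 00 b0 4a ⇒ word 0x4ab00000 (little)
  opcode bits[31:24]=0x4a: xor/RR
  rd@[23:21]=0x5 ⇒ di
  rs@[20:18]=0x4 ⇒ si
+0x0c: 00 00 00 93 ⇒ word 0x93000000 (little)
  opcode bits[31:24]=0x93: noop/N

xor si, di; noop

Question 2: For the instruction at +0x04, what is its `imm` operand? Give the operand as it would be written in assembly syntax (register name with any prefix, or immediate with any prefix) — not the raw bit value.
@+04  little-endian(34 af 57 40) = 0x4057af34
  top 8b → 0x40 → sbi [RI]
  rd@[23:21]=0x2 ⇒ cx
  imm@[20:0]=0x17af34 ⇒ $1552180

$1552180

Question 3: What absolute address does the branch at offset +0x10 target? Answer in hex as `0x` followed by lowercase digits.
0x162c

[10] 04 00 00 56 → 0x56000004
  opcode bits[31:24]=0x56: bra/J
  imm: (w>>0)&0xffffff=0x4 → $4
  target = base 0x1614 + off 0x10 + 4 + imm 4 = 0x162c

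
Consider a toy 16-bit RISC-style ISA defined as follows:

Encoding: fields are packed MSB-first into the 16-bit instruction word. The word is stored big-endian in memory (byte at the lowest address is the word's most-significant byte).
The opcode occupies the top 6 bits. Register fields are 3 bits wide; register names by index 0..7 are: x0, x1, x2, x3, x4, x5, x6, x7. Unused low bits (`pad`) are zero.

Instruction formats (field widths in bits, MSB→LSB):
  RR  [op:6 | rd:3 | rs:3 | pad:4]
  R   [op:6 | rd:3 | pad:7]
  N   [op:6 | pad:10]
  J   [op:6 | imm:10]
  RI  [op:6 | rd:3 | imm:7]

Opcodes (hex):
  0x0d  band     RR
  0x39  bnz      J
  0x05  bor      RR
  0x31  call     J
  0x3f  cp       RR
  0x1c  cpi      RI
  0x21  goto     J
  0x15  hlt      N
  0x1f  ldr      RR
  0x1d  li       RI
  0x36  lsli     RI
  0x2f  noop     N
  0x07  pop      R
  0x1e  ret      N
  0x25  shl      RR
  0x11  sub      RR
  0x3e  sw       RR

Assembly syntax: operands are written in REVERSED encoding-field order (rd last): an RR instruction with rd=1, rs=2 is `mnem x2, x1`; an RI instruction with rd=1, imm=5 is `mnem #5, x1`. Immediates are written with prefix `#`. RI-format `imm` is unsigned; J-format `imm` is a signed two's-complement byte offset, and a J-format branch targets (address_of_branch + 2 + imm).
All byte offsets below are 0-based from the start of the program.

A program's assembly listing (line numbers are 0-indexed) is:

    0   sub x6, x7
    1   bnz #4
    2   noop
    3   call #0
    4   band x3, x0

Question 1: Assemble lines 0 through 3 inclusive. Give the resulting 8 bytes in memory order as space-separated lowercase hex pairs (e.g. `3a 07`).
line 0 (sub): pack op=0x11:6|rd=7:3|rs=6:3|pad=0:4 = 0x47e0; big→ 47 e0
line 1 (bnz): pack op=0x39:6|imm=4:10 = 0xe404; big→ e4 04
line 2 (noop): pack op=0x2f:6|pad=0:10 = 0xbc00; big→ bc 00
line 3 (call): pack op=0x31:6|imm=0:10 = 0xc400; big→ c4 00

47 e0 e4 04 bc 00 c4 00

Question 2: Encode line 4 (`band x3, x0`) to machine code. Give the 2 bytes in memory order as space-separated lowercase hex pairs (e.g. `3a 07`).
34 30

line 4 (band): pack op=0xd:6|rd=0:3|rs=3:3|pad=0:4 = 0x3430; big→ 34 30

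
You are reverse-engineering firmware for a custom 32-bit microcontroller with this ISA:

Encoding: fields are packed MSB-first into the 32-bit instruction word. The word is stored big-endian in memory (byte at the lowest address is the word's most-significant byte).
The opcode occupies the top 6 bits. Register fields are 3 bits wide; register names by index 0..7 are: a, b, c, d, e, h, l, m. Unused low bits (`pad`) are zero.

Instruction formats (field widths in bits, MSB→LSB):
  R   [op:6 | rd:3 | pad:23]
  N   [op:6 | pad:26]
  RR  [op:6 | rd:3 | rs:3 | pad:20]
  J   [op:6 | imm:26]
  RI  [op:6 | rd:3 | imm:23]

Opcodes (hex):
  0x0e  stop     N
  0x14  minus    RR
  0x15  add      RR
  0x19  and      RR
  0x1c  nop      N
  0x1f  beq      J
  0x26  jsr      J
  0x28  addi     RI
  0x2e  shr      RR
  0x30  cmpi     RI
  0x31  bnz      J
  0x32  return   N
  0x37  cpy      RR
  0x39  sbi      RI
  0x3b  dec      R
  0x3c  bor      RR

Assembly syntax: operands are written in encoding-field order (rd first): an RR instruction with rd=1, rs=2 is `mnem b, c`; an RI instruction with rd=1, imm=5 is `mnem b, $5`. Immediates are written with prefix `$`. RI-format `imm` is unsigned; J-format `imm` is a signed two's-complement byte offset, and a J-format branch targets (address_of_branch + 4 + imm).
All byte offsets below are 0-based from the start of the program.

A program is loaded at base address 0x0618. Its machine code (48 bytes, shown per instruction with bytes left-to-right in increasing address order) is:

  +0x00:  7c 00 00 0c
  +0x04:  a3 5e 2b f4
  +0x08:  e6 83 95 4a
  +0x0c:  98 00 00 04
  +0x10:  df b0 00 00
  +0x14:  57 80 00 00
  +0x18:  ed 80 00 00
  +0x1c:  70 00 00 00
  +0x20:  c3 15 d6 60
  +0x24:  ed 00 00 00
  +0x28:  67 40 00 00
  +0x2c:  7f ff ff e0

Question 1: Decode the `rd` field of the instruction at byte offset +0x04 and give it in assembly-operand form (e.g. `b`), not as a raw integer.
off 0x04: read a3 5e 2b f4 as big → 0xa35e2bf4
  opcode bits[31:26]=0x28: addi/RI
  rd@[25:23]=0x6 ⇒ l
  imm@[22:0]=0x5e2bf4 ⇒ $6171636

l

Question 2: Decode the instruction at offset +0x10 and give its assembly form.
cpy m, d

[10] df b0 00 00 → 0xdfb00000
  op=0xdfb00000>>26=0x37 ⇒ cpy (RR)
  rd@[25:23]=0x7 ⇒ m
  rs@[22:20]=0x3 ⇒ d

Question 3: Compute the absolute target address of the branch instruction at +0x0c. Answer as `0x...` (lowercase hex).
0x062c

off 0x0c: read 98 00 00 04 as big → 0x98000004
  top 6b → 0x26 → jsr [J]
  imm@[25:0]=0x4 ⇒ $4
  target = base 0x0618 + off 0x0c + 4 + imm 4 = 0x062c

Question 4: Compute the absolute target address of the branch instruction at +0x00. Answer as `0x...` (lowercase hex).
0x0628

@+00  big-endian(7c 00 00 0c) = 0x7c00000c
  opcode bits[31:26]=0x1f: beq/J
  imm: (w>>0)&0x3ffffff=0xc → $12
  target = base 0x0618 + off 0x00 + 4 + imm 12 = 0x0628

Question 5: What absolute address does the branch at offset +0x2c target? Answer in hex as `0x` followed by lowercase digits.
[2c] 7f ff ff e0 → 0x7fffffe0
  opcode bits[31:26]=0x1f: beq/J
  imm@[25:0]=0x3ffffe0 (s26→-32) ⇒ $-32
  target = base 0x0618 + off 0x2c + 4 + imm -32 = 0x0628

0x0628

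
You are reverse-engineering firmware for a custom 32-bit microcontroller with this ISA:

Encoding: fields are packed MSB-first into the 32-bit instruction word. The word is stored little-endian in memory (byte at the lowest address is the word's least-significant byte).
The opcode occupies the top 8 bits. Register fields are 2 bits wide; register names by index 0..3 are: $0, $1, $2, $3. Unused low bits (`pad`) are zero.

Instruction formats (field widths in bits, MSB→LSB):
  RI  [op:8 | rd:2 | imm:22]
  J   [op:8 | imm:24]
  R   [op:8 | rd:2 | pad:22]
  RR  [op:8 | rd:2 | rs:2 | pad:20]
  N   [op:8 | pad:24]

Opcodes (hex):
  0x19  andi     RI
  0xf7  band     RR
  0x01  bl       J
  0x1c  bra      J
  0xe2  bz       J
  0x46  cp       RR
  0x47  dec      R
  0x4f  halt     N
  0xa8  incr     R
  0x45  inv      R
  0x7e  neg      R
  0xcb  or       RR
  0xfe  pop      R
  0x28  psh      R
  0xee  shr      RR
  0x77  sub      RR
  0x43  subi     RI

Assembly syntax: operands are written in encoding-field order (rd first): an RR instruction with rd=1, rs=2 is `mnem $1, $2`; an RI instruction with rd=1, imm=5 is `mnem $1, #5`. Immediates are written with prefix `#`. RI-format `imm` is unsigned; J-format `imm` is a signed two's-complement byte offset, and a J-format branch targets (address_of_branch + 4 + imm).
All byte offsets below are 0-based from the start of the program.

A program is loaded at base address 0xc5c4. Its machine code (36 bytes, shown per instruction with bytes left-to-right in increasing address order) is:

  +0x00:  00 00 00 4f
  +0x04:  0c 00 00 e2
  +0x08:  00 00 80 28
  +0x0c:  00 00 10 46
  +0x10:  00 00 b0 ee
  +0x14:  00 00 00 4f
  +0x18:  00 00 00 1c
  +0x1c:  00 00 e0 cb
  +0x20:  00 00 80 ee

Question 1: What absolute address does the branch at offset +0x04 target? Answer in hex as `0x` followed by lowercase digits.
off 0x04: read 0c 00 00 e2 as little → 0xe200000c
  opcode bits[31:24]=0xe2: bz/J
  imm@[23:0]=0xc ⇒ #12
  target = base 0xc5c4 + off 0x04 + 4 + imm 12 = 0xc5d8

0xc5d8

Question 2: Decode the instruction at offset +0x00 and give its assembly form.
off 0x00: read 00 00 00 4f as little → 0x4f000000
  op=0x4f000000>>24=0x4f ⇒ halt (N)

halt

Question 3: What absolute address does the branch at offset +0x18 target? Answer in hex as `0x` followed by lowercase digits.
+0x18: 00 00 00 1c ⇒ word 0x1c000000 (little)
  opcode bits[31:24]=0x1c: bra/J
  [23:0] imm=0 = #0
  target = base 0xc5c4 + off 0x18 + 4 + imm 0 = 0xc5e0

0xc5e0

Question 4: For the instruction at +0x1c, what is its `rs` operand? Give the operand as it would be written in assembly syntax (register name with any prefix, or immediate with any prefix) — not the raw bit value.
+0x1c: 00 00 e0 cb ⇒ word 0xcbe00000 (little)
  op=0xcbe00000>>24=0xcb ⇒ or (RR)
  rd: (w>>22)&0x3=0x3 → $3
  rs: (w>>20)&0x3=0x2 → $2

$2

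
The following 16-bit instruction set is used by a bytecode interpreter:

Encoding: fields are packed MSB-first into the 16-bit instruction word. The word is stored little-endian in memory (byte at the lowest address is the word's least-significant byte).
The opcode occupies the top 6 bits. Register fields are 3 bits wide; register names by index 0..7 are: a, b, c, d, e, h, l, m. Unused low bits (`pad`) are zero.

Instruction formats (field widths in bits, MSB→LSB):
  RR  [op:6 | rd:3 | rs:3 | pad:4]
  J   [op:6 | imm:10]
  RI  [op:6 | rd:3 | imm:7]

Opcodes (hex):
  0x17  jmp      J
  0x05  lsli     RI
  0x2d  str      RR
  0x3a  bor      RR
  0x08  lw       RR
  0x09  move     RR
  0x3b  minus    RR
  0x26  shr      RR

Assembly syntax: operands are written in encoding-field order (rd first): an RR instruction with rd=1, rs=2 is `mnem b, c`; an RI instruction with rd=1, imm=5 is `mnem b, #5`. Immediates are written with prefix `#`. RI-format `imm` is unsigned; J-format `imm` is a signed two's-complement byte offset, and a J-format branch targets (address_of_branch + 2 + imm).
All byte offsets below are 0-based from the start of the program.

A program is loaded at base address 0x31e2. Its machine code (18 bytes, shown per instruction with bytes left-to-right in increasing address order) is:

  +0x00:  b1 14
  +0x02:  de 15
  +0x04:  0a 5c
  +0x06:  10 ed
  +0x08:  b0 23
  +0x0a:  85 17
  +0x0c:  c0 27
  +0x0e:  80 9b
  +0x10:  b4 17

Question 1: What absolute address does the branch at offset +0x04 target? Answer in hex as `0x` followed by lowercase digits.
[04] 0a 5c → 0x5c0a
  opcode bits[15:10]=0x17: jmp/J
  imm: (w>>0)&0x3ff=0xa → #10
  target = base 0x31e2 + off 0x04 + 2 + imm 10 = 0x31f2

0x31f2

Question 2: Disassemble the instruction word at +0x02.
lsli d, #94

[02] de 15 → 0x15de
  opcode bits[15:10]=0x5: lsli/RI
  [9:7] rd=3 = d
  [6:0] imm=94 = #94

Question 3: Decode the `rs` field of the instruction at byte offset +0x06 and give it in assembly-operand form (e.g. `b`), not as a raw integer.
@+06  little-endian(10 ed) = 0xed10
  top 6b → 0x3b → minus [RR]
  rd: (w>>7)&0x7=0x2 → c
  rs: (w>>4)&0x7=0x1 → b

b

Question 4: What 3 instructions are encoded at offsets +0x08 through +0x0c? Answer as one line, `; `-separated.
[08] b0 23 → 0x23b0
  top 6b → 0x8 → lw [RR]
  rd@[9:7]=0x7 ⇒ m
  rs@[6:4]=0x3 ⇒ d
[0a] 85 17 → 0x1785
  top 6b → 0x5 → lsli [RI]
  rd@[9:7]=0x7 ⇒ m
  imm@[6:0]=0x5 ⇒ #5
[0c] c0 27 → 0x27c0
  top 6b → 0x9 → move [RR]
  rd@[9:7]=0x7 ⇒ m
  rs@[6:4]=0x4 ⇒ e

lw m, d; lsli m, #5; move m, e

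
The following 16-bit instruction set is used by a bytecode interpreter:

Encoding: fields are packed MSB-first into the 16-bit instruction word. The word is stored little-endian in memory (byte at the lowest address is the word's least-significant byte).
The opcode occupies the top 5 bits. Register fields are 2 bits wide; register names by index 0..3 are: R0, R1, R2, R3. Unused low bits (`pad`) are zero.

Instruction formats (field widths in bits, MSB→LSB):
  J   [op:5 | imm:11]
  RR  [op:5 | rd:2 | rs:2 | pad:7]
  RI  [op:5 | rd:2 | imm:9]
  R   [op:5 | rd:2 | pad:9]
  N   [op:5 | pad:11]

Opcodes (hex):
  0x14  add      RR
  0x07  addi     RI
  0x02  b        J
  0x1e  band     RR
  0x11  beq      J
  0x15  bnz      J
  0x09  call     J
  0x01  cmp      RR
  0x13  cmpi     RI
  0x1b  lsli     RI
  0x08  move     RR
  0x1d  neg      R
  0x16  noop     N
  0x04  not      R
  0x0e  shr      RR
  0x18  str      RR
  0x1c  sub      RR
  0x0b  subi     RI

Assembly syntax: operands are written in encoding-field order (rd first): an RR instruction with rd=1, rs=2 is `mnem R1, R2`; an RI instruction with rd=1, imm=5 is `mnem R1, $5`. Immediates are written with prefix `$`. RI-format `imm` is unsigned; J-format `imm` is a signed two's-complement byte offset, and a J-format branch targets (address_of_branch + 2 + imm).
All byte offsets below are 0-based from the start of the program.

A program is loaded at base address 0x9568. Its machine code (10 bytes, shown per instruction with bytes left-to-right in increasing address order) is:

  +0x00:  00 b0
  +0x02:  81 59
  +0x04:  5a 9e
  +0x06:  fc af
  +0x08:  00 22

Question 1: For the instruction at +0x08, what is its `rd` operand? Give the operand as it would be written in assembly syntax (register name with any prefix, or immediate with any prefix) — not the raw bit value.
R1

@+08  little-endian(00 22) = 0x2200
  opcode bits[15:11]=0x4: not/R
  rd: (w>>9)&0x3=0x1 → R1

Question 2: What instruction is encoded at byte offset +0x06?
[06] fc af → 0xaffc
  op=0xaffc>>11=0x15 ⇒ bnz (J)
  [10:0] imm=2044 (s11→-4) = $-4

bnz $-4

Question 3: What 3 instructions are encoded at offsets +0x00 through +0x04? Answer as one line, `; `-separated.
[00] 00 b0 → 0xb000
  opcode bits[15:11]=0x16: noop/N
[02] 81 59 → 0x5981
  opcode bits[15:11]=0xb: subi/RI
  rd: (w>>9)&0x3=0x0 → R0
  imm: (w>>0)&0x1ff=0x181 → $385
[04] 5a 9e → 0x9e5a
  opcode bits[15:11]=0x13: cmpi/RI
  rd: (w>>9)&0x3=0x3 → R3
  imm: (w>>0)&0x1ff=0x5a → $90

noop; subi R0, $385; cmpi R3, $90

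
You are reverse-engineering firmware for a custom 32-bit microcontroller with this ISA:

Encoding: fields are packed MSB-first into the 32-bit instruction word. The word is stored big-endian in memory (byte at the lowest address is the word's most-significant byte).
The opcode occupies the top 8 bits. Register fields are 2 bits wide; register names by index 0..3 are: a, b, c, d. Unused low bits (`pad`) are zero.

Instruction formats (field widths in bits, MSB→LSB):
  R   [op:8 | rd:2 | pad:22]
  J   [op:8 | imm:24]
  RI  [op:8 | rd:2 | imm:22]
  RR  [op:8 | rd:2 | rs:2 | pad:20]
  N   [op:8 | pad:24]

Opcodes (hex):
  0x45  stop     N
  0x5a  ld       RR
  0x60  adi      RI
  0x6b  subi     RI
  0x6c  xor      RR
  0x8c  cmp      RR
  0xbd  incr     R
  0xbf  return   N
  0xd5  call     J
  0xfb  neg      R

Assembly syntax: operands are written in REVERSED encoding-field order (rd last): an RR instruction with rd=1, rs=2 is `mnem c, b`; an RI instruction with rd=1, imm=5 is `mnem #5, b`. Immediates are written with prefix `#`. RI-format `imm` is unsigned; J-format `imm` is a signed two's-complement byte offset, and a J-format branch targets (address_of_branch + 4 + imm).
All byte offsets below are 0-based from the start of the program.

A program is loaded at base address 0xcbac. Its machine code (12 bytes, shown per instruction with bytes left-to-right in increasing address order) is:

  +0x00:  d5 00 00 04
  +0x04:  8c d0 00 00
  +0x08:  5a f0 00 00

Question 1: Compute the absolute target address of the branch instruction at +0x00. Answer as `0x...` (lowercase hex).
@+00  big-endian(d5 00 00 04) = 0xd5000004
  opcode bits[31:24]=0xd5: call/J
  [23:0] imm=4 = #4
  target = base 0xcbac + off 0x00 + 4 + imm 4 = 0xcbb4

0xcbb4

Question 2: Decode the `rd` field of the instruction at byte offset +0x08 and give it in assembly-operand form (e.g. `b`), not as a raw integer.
d

off 0x08: read 5a f0 00 00 as big → 0x5af00000
  top 8b → 0x5a → ld [RR]
  rd@[23:22]=0x3 ⇒ d
  rs@[21:20]=0x3 ⇒ d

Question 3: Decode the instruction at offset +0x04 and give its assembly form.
cmp b, d

off 0x04: read 8c d0 00 00 as big → 0x8cd00000
  opcode bits[31:24]=0x8c: cmp/RR
  rd@[23:22]=0x3 ⇒ d
  rs@[21:20]=0x1 ⇒ b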